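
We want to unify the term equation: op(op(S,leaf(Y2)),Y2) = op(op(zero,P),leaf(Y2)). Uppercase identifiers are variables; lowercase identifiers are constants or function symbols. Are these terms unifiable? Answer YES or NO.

Decompose op/2: op(S,leaf(Y2)) = op(zero,P),  Y2 = leaf(Y2).
Decompose op/2: S = zero,  leaf(Y2) = P.
Bind S := zero; no other remaining equation mentions S.
Bind P := leaf(Y2); no other remaining equation mentions P.
Occurs check fails: Y2 occurs in leaf(Y2); the equation Y2 = leaf(Y2) has no finite solution.

NO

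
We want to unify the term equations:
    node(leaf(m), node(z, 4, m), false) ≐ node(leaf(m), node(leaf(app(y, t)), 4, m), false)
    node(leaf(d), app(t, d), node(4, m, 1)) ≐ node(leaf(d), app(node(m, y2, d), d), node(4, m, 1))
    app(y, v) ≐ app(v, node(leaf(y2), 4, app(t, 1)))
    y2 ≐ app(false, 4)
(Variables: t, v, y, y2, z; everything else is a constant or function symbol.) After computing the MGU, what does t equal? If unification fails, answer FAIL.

Decompose node/3: leaf(m) ≐ leaf(m),  node(z, 4, m) ≐ node(leaf(app(y, t)), 4, m),  false ≐ false.
Delete trivial equation leaf(m) ≐ leaf(m).
Decompose node/3: z ≐ leaf(app(y, t)),  4 ≐ 4,  m ≐ m.
Bind z := leaf(app(y, t)); no other remaining equation mentions z.
Delete trivial equation 4 ≐ 4.
Delete trivial equation m ≐ m.
Delete trivial equation false ≐ false.
Decompose node/3: leaf(d) ≐ leaf(d),  app(t, d) ≐ app(node(m, y2, d), d),  node(4, m, 1) ≐ node(4, m, 1).
Delete trivial equation leaf(d) ≐ leaf(d).
Decompose app/2: t ≐ node(m, y2, d),  d ≐ d.
Bind t := node(m, y2, d); substituting into the one remaining equation that mentions t gives: app(y, v) ≐ app(v, node(leaf(y2), 4, app(node(m, y2, d), 1))). Substituting into the earlier binding gives z := leaf(app(y, node(m, y2, d))).
Delete trivial equation d ≐ d.
Delete trivial equation node(4, m, 1) ≐ node(4, m, 1).
Decompose app/2: y ≐ v,  v ≐ node(leaf(y2), 4, app(node(m, y2, d), 1)).
Bind y := v; no other remaining equation mentions y. Substituting into the earlier binding gives z := leaf(app(v, node(m, y2, d))).
Bind v := node(leaf(y2), 4, app(node(m, y2, d), 1)); no other remaining equation mentions v. Substituting into the earlier bindings gives z := leaf(app(node(leaf(y2), 4, app(node(m, y2, d), 1)), node(m, y2, d))), y := node(leaf(y2), 4, app(node(m, y2, d), 1)).
Bind y2 := app(false, 4). Substituting into the earlier bindings gives z := leaf(app(node(leaf(app(false, 4)), 4, app(node(m, app(false, 4), d), 1)), node(m, app(false, 4), d))), t := node(m, app(false, 4), d), y := node(leaf(app(false, 4)), 4, app(node(m, app(false, 4), d), 1)), v := node(leaf(app(false, 4)), 4, app(node(m, app(false, 4), d), 1)).
MGU = { z ↦ leaf(app(node(leaf(app(false, 4)), 4, app(node(m, app(false, 4), d), 1)), node(m, app(false, 4), d))), t ↦ node(m, app(false, 4), d), y ↦ node(leaf(app(false, 4)), 4, app(node(m, app(false, 4), d), 1)), v ↦ node(leaf(app(false, 4)), 4, app(node(m, app(false, 4), d), 1)), y2 ↦ app(false, 4) }, so t ↦ node(m, app(false, 4), d).

node(m, app(false, 4), d)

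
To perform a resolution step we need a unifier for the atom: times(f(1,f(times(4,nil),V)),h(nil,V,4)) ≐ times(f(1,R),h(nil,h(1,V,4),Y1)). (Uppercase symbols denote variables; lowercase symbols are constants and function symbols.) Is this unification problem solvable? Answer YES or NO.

Decompose times/2: f(1,f(times(4,nil),V)) ≐ f(1,R),  h(nil,V,4) ≐ h(nil,h(1,V,4),Y1).
Decompose f/2: 1 ≐ 1,  f(times(4,nil),V) ≐ R.
Delete trivial equation 1 ≐ 1.
Bind R := f(times(4,nil),V); no other remaining equation mentions R.
Decompose h/3: nil ≐ nil,  V ≐ h(1,V,4),  4 ≐ Y1.
Delete trivial equation nil ≐ nil.
Occurs check fails: V occurs in h(1,V,4); the equation V ≐ h(1,V,4) has no finite solution.

NO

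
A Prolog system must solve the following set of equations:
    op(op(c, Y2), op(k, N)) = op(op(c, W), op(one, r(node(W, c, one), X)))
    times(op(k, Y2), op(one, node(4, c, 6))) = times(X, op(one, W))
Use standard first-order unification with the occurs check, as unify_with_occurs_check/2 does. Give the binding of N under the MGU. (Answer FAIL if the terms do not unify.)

FAIL

Decompose op/2: op(c, Y2) = op(c, W),  op(k, N) = op(one, r(node(W, c, one), X)).
Decompose op/2: c = c,  Y2 = W.
Delete trivial equation c = c.
Bind Y2 := W; substituting into the one remaining equation that mentions Y2 gives: times(op(k, W), op(one, node(4, c, 6))) = times(X, op(one, W)).
Decompose op/2: k = one,  N = r(node(W, c, one), X).
Clash: constants k and one differ; no unifier exists.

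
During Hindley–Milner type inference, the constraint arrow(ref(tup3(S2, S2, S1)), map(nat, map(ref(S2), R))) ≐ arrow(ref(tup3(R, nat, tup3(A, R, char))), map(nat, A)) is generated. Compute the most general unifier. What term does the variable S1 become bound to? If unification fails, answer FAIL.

Decompose arrow/2: ref(tup3(S2, S2, S1)) ≐ ref(tup3(R, nat, tup3(A, R, char))),  map(nat, map(ref(S2), R)) ≐ map(nat, A).
Decompose ref/1: tup3(S2, S2, S1) ≐ tup3(R, nat, tup3(A, R, char)).
Decompose tup3/3: S2 ≐ R,  S2 ≐ nat,  S1 ≐ tup3(A, R, char).
Bind S2 := R; substituting into the 2 remaining equations that mention S2 gives: R ≐ nat,  map(nat, map(ref(R), R)) ≐ map(nat, A).
Bind R := nat; substituting into the remaining equations gives: S1 ≐ tup3(A, nat, char),  map(nat, map(ref(nat), nat)) ≐ map(nat, A). Substituting into the earlier binding gives S2 := nat.
Bind S1 := tup3(A, nat, char); no other remaining equation mentions S1.
Decompose map/2: nat ≐ nat,  map(ref(nat), nat) ≐ A.
Delete trivial equation nat ≐ nat.
Bind A := map(ref(nat), nat). Substituting into the earlier binding gives S1 := tup3(map(ref(nat), nat), nat, char).
MGU = { S2 ↦ nat, R ↦ nat, S1 ↦ tup3(map(ref(nat), nat), nat, char), A ↦ map(ref(nat), nat) }, so S1 ↦ tup3(map(ref(nat), nat), nat, char).

tup3(map(ref(nat), nat), nat, char)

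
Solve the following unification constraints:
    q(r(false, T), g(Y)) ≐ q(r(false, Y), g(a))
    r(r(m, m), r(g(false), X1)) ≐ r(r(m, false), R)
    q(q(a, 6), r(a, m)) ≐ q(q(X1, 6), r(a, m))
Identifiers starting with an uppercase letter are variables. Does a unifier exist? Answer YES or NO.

Decompose q/2: r(false, T) ≐ r(false, Y),  g(Y) ≐ g(a).
Decompose r/2: false ≐ false,  T ≐ Y.
Delete trivial equation false ≐ false.
Bind T := Y; no other remaining equation mentions T.
Decompose g/1: Y ≐ a.
Bind Y := a; no other remaining equation mentions Y. Substituting into the earlier binding gives T := a.
Decompose r/2: r(m, m) ≐ r(m, false),  r(g(false), X1) ≐ R.
Decompose r/2: m ≐ m,  m ≐ false.
Delete trivial equation m ≐ m.
Clash: constants m and false differ; no unifier exists.

NO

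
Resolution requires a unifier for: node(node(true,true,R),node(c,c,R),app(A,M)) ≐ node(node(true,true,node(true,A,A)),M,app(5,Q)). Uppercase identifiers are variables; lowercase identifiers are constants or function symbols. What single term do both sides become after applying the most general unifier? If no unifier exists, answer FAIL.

Decompose node/3: node(true,true,R) ≐ node(true,true,node(true,A,A)),  node(c,c,R) ≐ M,  app(A,M) ≐ app(5,Q).
Decompose node/3: true ≐ true,  true ≐ true,  R ≐ node(true,A,A).
Delete trivial equation true ≐ true.
Delete trivial equation true ≐ true.
Bind R := node(true,A,A); substituting into the one remaining equation that mentions R gives: node(c,c,node(true,A,A)) ≐ M.
Bind M := node(c,c,node(true,A,A)); substituting into the remaining equation gives: app(A,node(c,c,node(true,A,A))) ≐ app(5,Q).
Decompose app/2: A ≐ 5,  node(c,c,node(true,A,A)) ≐ Q.
Bind A := 5; substituting into the remaining equation gives: node(c,c,node(true,5,5)) ≐ Q. Substituting into the earlier bindings gives R := node(true,5,5), M := node(c,c,node(true,5,5)).
Bind Q := node(c,c,node(true,5,5)).
Applying the MGU to either side gives node(node(true,true,node(true,5,5)),node(c,c,node(true,5,5)),app(5,node(c,c,node(true,5,5)))).

node(node(true,true,node(true,5,5)),node(c,c,node(true,5,5)),app(5,node(c,c,node(true,5,5))))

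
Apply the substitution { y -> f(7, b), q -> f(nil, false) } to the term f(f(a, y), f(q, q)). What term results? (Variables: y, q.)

Replace each occurrence of y with f(7, b).
Replace each occurrence of q with f(nil, false).
Result: f(f(a, f(7, b)), f(f(nil, false), f(nil, false))).

f(f(a, f(7, b)), f(f(nil, false), f(nil, false)))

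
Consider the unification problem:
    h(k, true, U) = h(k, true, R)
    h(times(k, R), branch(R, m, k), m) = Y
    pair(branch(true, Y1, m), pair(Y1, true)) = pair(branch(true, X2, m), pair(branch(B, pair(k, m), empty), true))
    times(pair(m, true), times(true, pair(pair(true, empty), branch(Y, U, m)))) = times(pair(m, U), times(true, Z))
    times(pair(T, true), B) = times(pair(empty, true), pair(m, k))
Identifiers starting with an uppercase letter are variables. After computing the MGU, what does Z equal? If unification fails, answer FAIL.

Decompose h/3: k = k,  true = true,  U = R.
Delete trivial equation k = k.
Delete trivial equation true = true.
Bind U := R; substituting into the one remaining equation that mentions U gives: times(pair(m, true), times(true, pair(pair(true, empty), branch(Y, R, m)))) = times(pair(m, R), times(true, Z)).
Bind Y := h(times(k, R), branch(R, m, k), m); substituting into the one remaining equation that mentions Y gives: times(pair(m, true), times(true, pair(pair(true, empty), branch(h(times(k, R), branch(R, m, k), m), R, m)))) = times(pair(m, R), times(true, Z)).
Decompose pair/2: branch(true, Y1, m) = branch(true, X2, m),  pair(Y1, true) = pair(branch(B, pair(k, m), empty), true).
Decompose branch/3: true = true,  Y1 = X2,  m = m.
Delete trivial equation true = true.
Bind Y1 := X2; substituting into the one remaining equation that mentions Y1 gives: pair(X2, true) = pair(branch(B, pair(k, m), empty), true).
Delete trivial equation m = m.
Decompose pair/2: X2 = branch(B, pair(k, m), empty),  true = true.
Bind X2 := branch(B, pair(k, m), empty); no other remaining equation mentions X2. Substituting into the earlier binding gives Y1 := branch(B, pair(k, m), empty).
Delete trivial equation true = true.
Decompose times/2: pair(m, true) = pair(m, R),  times(true, pair(pair(true, empty), branch(h(times(k, R), branch(R, m, k), m), R, m))) = times(true, Z).
Decompose pair/2: m = m,  true = R.
Delete trivial equation m = m.
Bind R := true; substituting into the one remaining equation that mentions R gives: times(true, pair(pair(true, empty), branch(h(times(k, true), branch(true, m, k), m), true, m))) = times(true, Z). Substituting into the earlier bindings gives U := true, Y := h(times(k, true), branch(true, m, k), m).
Decompose times/2: true = true,  pair(pair(true, empty), branch(h(times(k, true), branch(true, m, k), m), true, m)) = Z.
Delete trivial equation true = true.
Bind Z := pair(pair(true, empty), branch(h(times(k, true), branch(true, m, k), m), true, m)); no other remaining equation mentions Z.
Decompose times/2: pair(T, true) = pair(empty, true),  B = pair(m, k).
Decompose pair/2: T = empty,  true = true.
Bind T := empty; no other remaining equation mentions T.
Delete trivial equation true = true.
Bind B := pair(m, k). Substituting into the earlier bindings gives Y1 := branch(pair(m, k), pair(k, m), empty), X2 := branch(pair(m, k), pair(k, m), empty).
MGU = { U := true, Y := h(times(k, true), branch(true, m, k), m), Y1 := branch(pair(m, k), pair(k, m), empty), X2 := branch(pair(m, k), pair(k, m), empty), R := true, Z := pair(pair(true, empty), branch(h(times(k, true), branch(true, m, k), m), true, m)), T := empty, B := pair(m, k) }, so Z := pair(pair(true, empty), branch(h(times(k, true), branch(true, m, k), m), true, m)).

pair(pair(true, empty), branch(h(times(k, true), branch(true, m, k), m), true, m))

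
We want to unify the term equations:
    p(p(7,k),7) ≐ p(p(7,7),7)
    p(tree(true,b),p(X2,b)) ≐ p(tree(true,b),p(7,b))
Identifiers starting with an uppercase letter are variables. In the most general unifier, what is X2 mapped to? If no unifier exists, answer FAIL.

Decompose p/2: p(7,k) ≐ p(7,7),  7 ≐ 7.
Decompose p/2: 7 ≐ 7,  k ≐ 7.
Delete trivial equation 7 ≐ 7.
Clash: constants k and 7 differ; no unifier exists.

FAIL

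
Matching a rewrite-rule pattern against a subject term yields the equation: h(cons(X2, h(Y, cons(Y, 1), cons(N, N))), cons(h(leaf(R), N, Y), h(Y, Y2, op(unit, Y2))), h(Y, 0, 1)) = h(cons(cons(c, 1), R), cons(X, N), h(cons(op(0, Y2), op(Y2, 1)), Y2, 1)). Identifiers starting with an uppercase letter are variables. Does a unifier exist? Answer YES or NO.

YES

Decompose h/3: cons(X2, h(Y, cons(Y, 1), cons(N, N))) = cons(cons(c, 1), R),  cons(h(leaf(R), N, Y), h(Y, Y2, op(unit, Y2))) = cons(X, N),  h(Y, 0, 1) = h(cons(op(0, Y2), op(Y2, 1)), Y2, 1).
Decompose cons/2: X2 = cons(c, 1),  h(Y, cons(Y, 1), cons(N, N)) = R.
Bind X2 := cons(c, 1); no other remaining equation mentions X2.
Bind R := h(Y, cons(Y, 1), cons(N, N)); substituting into the one remaining equation that mentions R gives: cons(h(leaf(h(Y, cons(Y, 1), cons(N, N))), N, Y), h(Y, Y2, op(unit, Y2))) = cons(X, N).
Decompose cons/2: h(leaf(h(Y, cons(Y, 1), cons(N, N))), N, Y) = X,  h(Y, Y2, op(unit, Y2)) = N.
Bind X := h(leaf(h(Y, cons(Y, 1), cons(N, N))), N, Y); no other remaining equation mentions X.
Bind N := h(Y, Y2, op(unit, Y2)); no other remaining equation mentions N. Substituting into the earlier bindings gives R := h(Y, cons(Y, 1), cons(h(Y, Y2, op(unit, Y2)), h(Y, Y2, op(unit, Y2)))), X := h(leaf(h(Y, cons(Y, 1), cons(h(Y, Y2, op(unit, Y2)), h(Y, Y2, op(unit, Y2))))), h(Y, Y2, op(unit, Y2)), Y).
Decompose h/3: Y = cons(op(0, Y2), op(Y2, 1)),  0 = Y2,  1 = 1.
Bind Y := cons(op(0, Y2), op(Y2, 1)); no other remaining equation mentions Y. Substituting into the earlier bindings gives R := h(cons(op(0, Y2), op(Y2, 1)), cons(cons(op(0, Y2), op(Y2, 1)), 1), cons(h(cons(op(0, Y2), op(Y2, 1)), Y2, op(unit, Y2)), h(cons(op(0, Y2), op(Y2, 1)), Y2, op(unit, Y2)))), X := h(leaf(h(cons(op(0, Y2), op(Y2, 1)), cons(cons(op(0, Y2), op(Y2, 1)), 1), cons(h(cons(op(0, Y2), op(Y2, 1)), Y2, op(unit, Y2)), h(cons(op(0, Y2), op(Y2, 1)), Y2, op(unit, Y2))))), h(cons(op(0, Y2), op(Y2, 1)), Y2, op(unit, Y2)), cons(op(0, Y2), op(Y2, 1))), N := h(cons(op(0, Y2), op(Y2, 1)), Y2, op(unit, Y2)).
Bind Y2 := 0; no other remaining equation mentions Y2. Substituting into the earlier bindings gives R := h(cons(op(0, 0), op(0, 1)), cons(cons(op(0, 0), op(0, 1)), 1), cons(h(cons(op(0, 0), op(0, 1)), 0, op(unit, 0)), h(cons(op(0, 0), op(0, 1)), 0, op(unit, 0)))), X := h(leaf(h(cons(op(0, 0), op(0, 1)), cons(cons(op(0, 0), op(0, 1)), 1), cons(h(cons(op(0, 0), op(0, 1)), 0, op(unit, 0)), h(cons(op(0, 0), op(0, 1)), 0, op(unit, 0))))), h(cons(op(0, 0), op(0, 1)), 0, op(unit, 0)), cons(op(0, 0), op(0, 1))), N := h(cons(op(0, 0), op(0, 1)), 0, op(unit, 0)), Y := cons(op(0, 0), op(0, 1)).
Delete trivial equation 1 = 1.
No equations remain and no clash or occurs-check failure arose, so a unifier exists.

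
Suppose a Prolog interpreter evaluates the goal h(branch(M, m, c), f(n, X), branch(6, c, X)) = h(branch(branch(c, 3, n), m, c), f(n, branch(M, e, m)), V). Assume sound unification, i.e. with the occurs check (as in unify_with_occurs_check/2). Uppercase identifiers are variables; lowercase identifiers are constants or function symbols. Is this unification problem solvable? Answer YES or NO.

Decompose h/3: branch(M, m, c) = branch(branch(c, 3, n), m, c),  f(n, X) = f(n, branch(M, e, m)),  branch(6, c, X) = V.
Decompose branch/3: M = branch(c, 3, n),  m = m,  c = c.
Bind M := branch(c, 3, n); substituting into the one remaining equation that mentions M gives: f(n, X) = f(n, branch(branch(c, 3, n), e, m)).
Delete trivial equation m = m.
Delete trivial equation c = c.
Decompose f/2: n = n,  X = branch(branch(c, 3, n), e, m).
Delete trivial equation n = n.
Bind X := branch(branch(c, 3, n), e, m); substituting into the remaining equation gives: branch(6, c, branch(branch(c, 3, n), e, m)) = V.
Bind V := branch(6, c, branch(branch(c, 3, n), e, m)).
No equations remain and no clash or occurs-check failure arose, so a unifier exists.

YES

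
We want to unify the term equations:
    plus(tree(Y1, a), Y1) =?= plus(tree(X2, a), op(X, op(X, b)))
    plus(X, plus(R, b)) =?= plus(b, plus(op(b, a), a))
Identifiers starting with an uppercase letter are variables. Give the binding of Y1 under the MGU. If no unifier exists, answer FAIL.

Decompose plus/2: tree(Y1, a) =?= tree(X2, a),  Y1 =?= op(X, op(X, b)).
Decompose tree/2: Y1 =?= X2,  a =?= a.
Bind Y1 := X2; substituting into the one remaining equation that mentions Y1 gives: X2 =?= op(X, op(X, b)).
Delete trivial equation a =?= a.
Bind X2 := op(X, op(X, b)); no other remaining equation mentions X2. Substituting into the earlier binding gives Y1 := op(X, op(X, b)).
Decompose plus/2: X =?= b,  plus(R, b) =?= plus(op(b, a), a).
Bind X := b; no other remaining equation mentions X. Substituting into the earlier bindings gives Y1 := op(b, op(b, b)), X2 := op(b, op(b, b)).
Decompose plus/2: R =?= op(b, a),  b =?= a.
Bind R := op(b, a); no other remaining equation mentions R.
Clash: constants b and a differ; no unifier exists.

FAIL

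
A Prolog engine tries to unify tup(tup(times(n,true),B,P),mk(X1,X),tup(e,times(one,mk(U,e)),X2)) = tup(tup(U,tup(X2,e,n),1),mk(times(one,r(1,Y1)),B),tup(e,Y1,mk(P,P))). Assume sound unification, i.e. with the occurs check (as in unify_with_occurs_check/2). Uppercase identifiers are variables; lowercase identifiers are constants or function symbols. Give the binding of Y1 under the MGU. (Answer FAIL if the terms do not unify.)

times(one,mk(times(n,true),e))

Decompose tup/3: tup(times(n,true),B,P) = tup(U,tup(X2,e,n),1),  mk(X1,X) = mk(times(one,r(1,Y1)),B),  tup(e,times(one,mk(U,e)),X2) = tup(e,Y1,mk(P,P)).
Decompose tup/3: times(n,true) = U,  B = tup(X2,e,n),  P = 1.
Bind U := times(n,true); substituting into the one remaining equation that mentions U gives: tup(e,times(one,mk(times(n,true),e)),X2) = tup(e,Y1,mk(P,P)).
Bind B := tup(X2,e,n); substituting into the one remaining equation that mentions B gives: mk(X1,X) = mk(times(one,r(1,Y1)),tup(X2,e,n)).
Bind P := 1; substituting into the one remaining equation that mentions P gives: tup(e,times(one,mk(times(n,true),e)),X2) = tup(e,Y1,mk(1,1)).
Decompose mk/2: X1 = times(one,r(1,Y1)),  X = tup(X2,e,n).
Bind X1 := times(one,r(1,Y1)); no other remaining equation mentions X1.
Bind X := tup(X2,e,n); no other remaining equation mentions X.
Decompose tup/3: e = e,  times(one,mk(times(n,true),e)) = Y1,  X2 = mk(1,1).
Delete trivial equation e = e.
Bind Y1 := times(one,mk(times(n,true),e)); no other remaining equation mentions Y1. Substituting into the earlier binding gives X1 := times(one,r(1,times(one,mk(times(n,true),e)))).
Bind X2 := mk(1,1). Substituting into the earlier bindings gives B := tup(mk(1,1),e,n), X := tup(mk(1,1),e,n).
MGU = { U = times(n,true), B = tup(mk(1,1),e,n), P = 1, X1 = times(one,r(1,times(one,mk(times(n,true),e)))), X = tup(mk(1,1),e,n), Y1 = times(one,mk(times(n,true),e)), X2 = mk(1,1) }, so Y1 = times(one,mk(times(n,true),e)).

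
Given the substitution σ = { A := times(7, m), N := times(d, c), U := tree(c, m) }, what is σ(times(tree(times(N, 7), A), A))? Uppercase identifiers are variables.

Replace each occurrence of A with times(7, m).
Replace each occurrence of N with times(d, c).
Result: times(tree(times(times(d, c), 7), times(7, m)), times(7, m)).

times(tree(times(times(d, c), 7), times(7, m)), times(7, m))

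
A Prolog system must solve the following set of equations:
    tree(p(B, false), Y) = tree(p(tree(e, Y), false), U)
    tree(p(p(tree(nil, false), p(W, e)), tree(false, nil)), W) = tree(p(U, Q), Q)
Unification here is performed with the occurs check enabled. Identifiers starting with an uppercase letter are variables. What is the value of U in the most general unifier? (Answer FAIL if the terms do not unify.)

p(tree(nil, false), p(tree(false, nil), e))

Decompose tree/2: p(B, false) = p(tree(e, Y), false),  Y = U.
Decompose p/2: B = tree(e, Y),  false = false.
Bind B := tree(e, Y); no other remaining equation mentions B.
Delete trivial equation false = false.
Bind Y := U; no other remaining equation mentions Y. Substituting into the earlier binding gives B := tree(e, U).
Decompose tree/2: p(p(tree(nil, false), p(W, e)), tree(false, nil)) = p(U, Q),  W = Q.
Decompose p/2: p(tree(nil, false), p(W, e)) = U,  tree(false, nil) = Q.
Bind U := p(tree(nil, false), p(W, e)); no other remaining equation mentions U. Substituting into the earlier bindings gives B := tree(e, p(tree(nil, false), p(W, e))), Y := p(tree(nil, false), p(W, e)).
Bind Q := tree(false, nil); substituting into the remaining equation gives: W = tree(false, nil).
Bind W := tree(false, nil). Substituting into the earlier bindings gives B := tree(e, p(tree(nil, false), p(tree(false, nil), e))), Y := p(tree(nil, false), p(tree(false, nil), e)), U := p(tree(nil, false), p(tree(false, nil), e)).
MGU = { B = tree(e, p(tree(nil, false), p(tree(false, nil), e))), Y = p(tree(nil, false), p(tree(false, nil), e)), U = p(tree(nil, false), p(tree(false, nil), e)), Q = tree(false, nil), W = tree(false, nil) }, so U = p(tree(nil, false), p(tree(false, nil), e)).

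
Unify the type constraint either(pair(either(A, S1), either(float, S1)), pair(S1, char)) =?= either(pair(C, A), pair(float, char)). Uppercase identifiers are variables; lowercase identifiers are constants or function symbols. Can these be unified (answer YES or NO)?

YES

Decompose either/2: pair(either(A, S1), either(float, S1)) =?= pair(C, A),  pair(S1, char) =?= pair(float, char).
Decompose pair/2: either(A, S1) =?= C,  either(float, S1) =?= A.
Bind C := either(A, S1); no other remaining equation mentions C.
Bind A := either(float, S1); no other remaining equation mentions A. Substituting into the earlier binding gives C := either(either(float, S1), S1).
Decompose pair/2: S1 =?= float,  char =?= char.
Bind S1 := float; no other remaining equation mentions S1. Substituting into the earlier bindings gives C := either(either(float, float), float), A := either(float, float).
Delete trivial equation char =?= char.
No equations remain and no clash or occurs-check failure arose, so a unifier exists.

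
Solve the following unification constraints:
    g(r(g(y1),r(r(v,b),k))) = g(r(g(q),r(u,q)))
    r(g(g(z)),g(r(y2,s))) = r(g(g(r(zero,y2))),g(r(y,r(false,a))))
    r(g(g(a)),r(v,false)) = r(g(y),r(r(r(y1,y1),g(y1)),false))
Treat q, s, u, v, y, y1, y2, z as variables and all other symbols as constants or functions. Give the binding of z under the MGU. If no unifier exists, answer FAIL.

Decompose g/1: r(g(y1),r(r(v,b),k)) = r(g(q),r(u,q)).
Decompose r/2: g(y1) = g(q),  r(r(v,b),k) = r(u,q).
Decompose g/1: y1 = q.
Bind y1 := q; substituting into the one remaining equation that mentions y1 gives: r(g(g(a)),r(v,false)) = r(g(y),r(r(r(q,q),g(q)),false)).
Decompose r/2: r(v,b) = u,  k = q.
Bind u := r(v,b); no other remaining equation mentions u.
Bind q := k; substituting into the one remaining equation that mentions q gives: r(g(g(a)),r(v,false)) = r(g(y),r(r(r(k,k),g(k)),false)). Substituting into the earlier binding gives y1 := k.
Decompose r/2: g(g(z)) = g(g(r(zero,y2))),  g(r(y2,s)) = g(r(y,r(false,a))).
Decompose g/1: g(z) = g(r(zero,y2)).
Decompose g/1: z = r(zero,y2).
Bind z := r(zero,y2); no other remaining equation mentions z.
Decompose g/1: r(y2,s) = r(y,r(false,a)).
Decompose r/2: y2 = y,  s = r(false,a).
Bind y2 := y; no other remaining equation mentions y2. Substituting into the earlier binding gives z := r(zero,y).
Bind s := r(false,a); no other remaining equation mentions s.
Decompose r/2: g(g(a)) = g(y),  r(v,false) = r(r(r(k,k),g(k)),false).
Decompose g/1: g(a) = y.
Bind y := g(a); no other remaining equation mentions y. Substituting into the earlier bindings gives z := r(zero,g(a)), y2 := g(a).
Decompose r/2: v = r(r(k,k),g(k)),  false = false.
Bind v := r(r(k,k),g(k)); no other remaining equation mentions v. Substituting into the earlier binding gives u := r(r(r(k,k),g(k)),b).
Delete trivial equation false = false.
MGU = { y1 ↦ k, u ↦ r(r(r(k,k),g(k)),b), q ↦ k, z ↦ r(zero,g(a)), y2 ↦ g(a), s ↦ r(false,a), y ↦ g(a), v ↦ r(r(k,k),g(k)) }, so z ↦ r(zero,g(a)).

r(zero,g(a))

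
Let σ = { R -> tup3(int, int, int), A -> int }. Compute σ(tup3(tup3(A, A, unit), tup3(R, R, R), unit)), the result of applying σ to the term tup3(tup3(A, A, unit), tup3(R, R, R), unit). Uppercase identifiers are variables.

tup3(tup3(int, int, unit), tup3(tup3(int, int, int), tup3(int, int, int), tup3(int, int, int)), unit)

Replace each occurrence of R with tup3(int, int, int).
Replace each occurrence of A with int.
Result: tup3(tup3(int, int, unit), tup3(tup3(int, int, int), tup3(int, int, int), tup3(int, int, int)), unit).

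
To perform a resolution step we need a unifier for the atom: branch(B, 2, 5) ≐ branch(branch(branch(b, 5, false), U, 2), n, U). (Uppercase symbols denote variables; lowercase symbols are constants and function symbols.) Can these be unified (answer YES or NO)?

NO

Decompose branch/3: B ≐ branch(branch(b, 5, false), U, 2),  2 ≐ n,  5 ≐ U.
Bind B := branch(branch(b, 5, false), U, 2); no other remaining equation mentions B.
Clash: constants 2 and n differ; no unifier exists.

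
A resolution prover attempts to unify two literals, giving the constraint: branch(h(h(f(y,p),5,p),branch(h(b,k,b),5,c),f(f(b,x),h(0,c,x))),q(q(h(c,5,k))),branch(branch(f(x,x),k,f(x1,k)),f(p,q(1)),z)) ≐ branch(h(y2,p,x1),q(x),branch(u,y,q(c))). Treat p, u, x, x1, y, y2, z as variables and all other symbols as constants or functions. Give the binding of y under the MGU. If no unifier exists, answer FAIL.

Decompose branch/3: h(h(f(y,p),5,p),branch(h(b,k,b),5,c),f(f(b,x),h(0,c,x))) ≐ h(y2,p,x1),  q(q(h(c,5,k))) ≐ q(x),  branch(branch(f(x,x),k,f(x1,k)),f(p,q(1)),z) ≐ branch(u,y,q(c)).
Decompose h/3: h(f(y,p),5,p) ≐ y2,  branch(h(b,k,b),5,c) ≐ p,  f(f(b,x),h(0,c,x)) ≐ x1.
Bind y2 := h(f(y,p),5,p); no other remaining equation mentions y2.
Bind p := branch(h(b,k,b),5,c); substituting into the one remaining equation that mentions p gives: branch(branch(f(x,x),k,f(x1,k)),f(branch(h(b,k,b),5,c),q(1)),z) ≐ branch(u,y,q(c)). Substituting into the earlier binding gives y2 := h(f(y,branch(h(b,k,b),5,c)),5,branch(h(b,k,b),5,c)).
Bind x1 := f(f(b,x),h(0,c,x)); substituting into the one remaining equation that mentions x1 gives: branch(branch(f(x,x),k,f(f(f(b,x),h(0,c,x)),k)),f(branch(h(b,k,b),5,c),q(1)),z) ≐ branch(u,y,q(c)).
Decompose q/1: q(h(c,5,k)) ≐ x.
Bind x := q(h(c,5,k)); substituting into the remaining equation gives: branch(branch(f(q(h(c,5,k)),q(h(c,5,k))),k,f(f(f(b,q(h(c,5,k))),h(0,c,q(h(c,5,k)))),k)),f(branch(h(b,k,b),5,c),q(1)),z) ≐ branch(u,y,q(c)). Substituting into the earlier binding gives x1 := f(f(b,q(h(c,5,k))),h(0,c,q(h(c,5,k)))).
Decompose branch/3: branch(f(q(h(c,5,k)),q(h(c,5,k))),k,f(f(f(b,q(h(c,5,k))),h(0,c,q(h(c,5,k)))),k)) ≐ u,  f(branch(h(b,k,b),5,c),q(1)) ≐ y,  z ≐ q(c).
Bind u := branch(f(q(h(c,5,k)),q(h(c,5,k))),k,f(f(f(b,q(h(c,5,k))),h(0,c,q(h(c,5,k)))),k)); no other remaining equation mentions u.
Bind y := f(branch(h(b,k,b),5,c),q(1)); no other remaining equation mentions y. Substituting into the earlier binding gives y2 := h(f(f(branch(h(b,k,b),5,c),q(1)),branch(h(b,k,b),5,c)),5,branch(h(b,k,b),5,c)).
Bind z := q(c).
MGU = { y2 := h(f(f(branch(h(b,k,b),5,c),q(1)),branch(h(b,k,b),5,c)),5,branch(h(b,k,b),5,c)), p := branch(h(b,k,b),5,c), x1 := f(f(b,q(h(c,5,k))),h(0,c,q(h(c,5,k)))), x := q(h(c,5,k)), u := branch(f(q(h(c,5,k)),q(h(c,5,k))),k,f(f(f(b,q(h(c,5,k))),h(0,c,q(h(c,5,k)))),k)), y := f(branch(h(b,k,b),5,c),q(1)), z := q(c) }, so y := f(branch(h(b,k,b),5,c),q(1)).

f(branch(h(b,k,b),5,c),q(1))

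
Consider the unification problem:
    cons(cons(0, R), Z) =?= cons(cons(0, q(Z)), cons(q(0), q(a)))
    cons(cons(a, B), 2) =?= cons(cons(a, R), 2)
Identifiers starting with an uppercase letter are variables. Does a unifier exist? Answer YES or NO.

Decompose cons/2: cons(0, R) =?= cons(0, q(Z)),  Z =?= cons(q(0), q(a)).
Decompose cons/2: 0 =?= 0,  R =?= q(Z).
Delete trivial equation 0 =?= 0.
Bind R := q(Z); substituting into the one remaining equation that mentions R gives: cons(cons(a, B), 2) =?= cons(cons(a, q(Z)), 2).
Bind Z := cons(q(0), q(a)); substituting into the remaining equation gives: cons(cons(a, B), 2) =?= cons(cons(a, q(cons(q(0), q(a)))), 2). Substituting into the earlier binding gives R := q(cons(q(0), q(a))).
Decompose cons/2: cons(a, B) =?= cons(a, q(cons(q(0), q(a)))),  2 =?= 2.
Decompose cons/2: a =?= a,  B =?= q(cons(q(0), q(a))).
Delete trivial equation a =?= a.
Bind B := q(cons(q(0), q(a))); no other remaining equation mentions B.
Delete trivial equation 2 =?= 2.
No equations remain and no clash or occurs-check failure arose, so a unifier exists.

YES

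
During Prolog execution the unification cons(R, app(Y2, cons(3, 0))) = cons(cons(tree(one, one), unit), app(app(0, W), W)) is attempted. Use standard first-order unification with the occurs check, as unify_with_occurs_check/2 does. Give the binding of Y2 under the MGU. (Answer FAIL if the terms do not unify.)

Decompose cons/2: R = cons(tree(one, one), unit),  app(Y2, cons(3, 0)) = app(app(0, W), W).
Bind R := cons(tree(one, one), unit); no other remaining equation mentions R.
Decompose app/2: Y2 = app(0, W),  cons(3, 0) = W.
Bind Y2 := app(0, W); no other remaining equation mentions Y2.
Bind W := cons(3, 0). Substituting into the earlier binding gives Y2 := app(0, cons(3, 0)).
MGU = { R -> cons(tree(one, one), unit), Y2 -> app(0, cons(3, 0)), W -> cons(3, 0) }, so Y2 -> app(0, cons(3, 0)).

app(0, cons(3, 0))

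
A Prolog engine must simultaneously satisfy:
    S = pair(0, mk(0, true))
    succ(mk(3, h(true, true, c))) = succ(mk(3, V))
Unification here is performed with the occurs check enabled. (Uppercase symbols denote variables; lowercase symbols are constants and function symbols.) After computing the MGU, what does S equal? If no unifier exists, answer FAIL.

pair(0, mk(0, true))

Bind S := pair(0, mk(0, true)); no other remaining equation mentions S.
Decompose succ/1: mk(3, h(true, true, c)) = mk(3, V).
Decompose mk/2: 3 = 3,  h(true, true, c) = V.
Delete trivial equation 3 = 3.
Bind V := h(true, true, c).
MGU = { S -> pair(0, mk(0, true)), V -> h(true, true, c) }, so S -> pair(0, mk(0, true)).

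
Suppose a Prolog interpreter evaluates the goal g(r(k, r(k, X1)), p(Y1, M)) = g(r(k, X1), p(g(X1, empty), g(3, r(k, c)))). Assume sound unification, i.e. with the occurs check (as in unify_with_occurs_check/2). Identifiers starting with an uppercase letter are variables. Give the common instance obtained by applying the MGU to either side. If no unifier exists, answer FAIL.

Decompose g/2: r(k, r(k, X1)) = r(k, X1),  p(Y1, M) = p(g(X1, empty), g(3, r(k, c))).
Decompose r/2: k = k,  r(k, X1) = X1.
Delete trivial equation k = k.
Occurs check fails: X1 occurs in r(k, X1); the equation X1 = r(k, X1) has no finite solution.

FAIL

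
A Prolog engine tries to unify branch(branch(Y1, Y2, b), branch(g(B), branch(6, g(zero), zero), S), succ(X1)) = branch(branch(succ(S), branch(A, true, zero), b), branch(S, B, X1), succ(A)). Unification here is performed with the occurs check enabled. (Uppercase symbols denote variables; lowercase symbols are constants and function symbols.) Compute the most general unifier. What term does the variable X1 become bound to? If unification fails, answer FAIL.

g(branch(6, g(zero), zero))

Decompose branch/3: branch(Y1, Y2, b) = branch(succ(S), branch(A, true, zero), b),  branch(g(B), branch(6, g(zero), zero), S) = branch(S, B, X1),  succ(X1) = succ(A).
Decompose branch/3: Y1 = succ(S),  Y2 = branch(A, true, zero),  b = b.
Bind Y1 := succ(S); no other remaining equation mentions Y1.
Bind Y2 := branch(A, true, zero); no other remaining equation mentions Y2.
Delete trivial equation b = b.
Decompose branch/3: g(B) = S,  branch(6, g(zero), zero) = B,  S = X1.
Bind S := g(B); substituting into the one remaining equation that mentions S gives: g(B) = X1. Substituting into the earlier binding gives Y1 := succ(g(B)).
Bind B := branch(6, g(zero), zero); substituting into the one remaining equation that mentions B gives: g(branch(6, g(zero), zero)) = X1. Substituting into the earlier bindings gives Y1 := succ(g(branch(6, g(zero), zero))), S := g(branch(6, g(zero), zero)).
Bind X1 := g(branch(6, g(zero), zero)); substituting into the remaining equation gives: succ(g(branch(6, g(zero), zero))) = succ(A).
Decompose succ/1: g(branch(6, g(zero), zero)) = A.
Bind A := g(branch(6, g(zero), zero)). Substituting into the earlier binding gives Y2 := branch(g(branch(6, g(zero), zero)), true, zero).
MGU = { Y1 = succ(g(branch(6, g(zero), zero))), Y2 = branch(g(branch(6, g(zero), zero)), true, zero), S = g(branch(6, g(zero), zero)), B = branch(6, g(zero), zero), X1 = g(branch(6, g(zero), zero)), A = g(branch(6, g(zero), zero)) }, so X1 = g(branch(6, g(zero), zero)).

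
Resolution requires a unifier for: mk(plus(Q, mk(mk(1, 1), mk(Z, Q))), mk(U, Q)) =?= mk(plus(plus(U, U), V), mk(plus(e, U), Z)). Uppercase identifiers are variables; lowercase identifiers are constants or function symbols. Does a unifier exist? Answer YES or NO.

NO

Decompose mk/2: plus(Q, mk(mk(1, 1), mk(Z, Q))) =?= plus(plus(U, U), V),  mk(U, Q) =?= mk(plus(e, U), Z).
Decompose plus/2: Q =?= plus(U, U),  mk(mk(1, 1), mk(Z, Q)) =?= V.
Bind Q := plus(U, U); substituting into the remaining equations gives: mk(mk(1, 1), mk(Z, plus(U, U))) =?= V,  mk(U, plus(U, U)) =?= mk(plus(e, U), Z).
Bind V := mk(mk(1, 1), mk(Z, plus(U, U))); no other remaining equation mentions V.
Decompose mk/2: U =?= plus(e, U),  plus(U, U) =?= Z.
Occurs check fails: U occurs in plus(e, U); the equation U =?= plus(e, U) has no finite solution.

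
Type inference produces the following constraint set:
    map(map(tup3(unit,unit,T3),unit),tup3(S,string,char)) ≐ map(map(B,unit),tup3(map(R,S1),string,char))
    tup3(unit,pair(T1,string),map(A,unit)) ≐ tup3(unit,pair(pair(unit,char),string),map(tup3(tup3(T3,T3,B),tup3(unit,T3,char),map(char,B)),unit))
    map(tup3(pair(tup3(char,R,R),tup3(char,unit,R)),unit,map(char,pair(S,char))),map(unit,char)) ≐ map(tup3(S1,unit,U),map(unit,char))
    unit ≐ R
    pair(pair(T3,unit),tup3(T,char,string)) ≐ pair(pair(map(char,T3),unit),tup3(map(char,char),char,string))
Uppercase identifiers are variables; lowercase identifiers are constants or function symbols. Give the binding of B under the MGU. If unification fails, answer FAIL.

Decompose map/2: map(tup3(unit,unit,T3),unit) ≐ map(B,unit),  tup3(S,string,char) ≐ tup3(map(R,S1),string,char).
Decompose map/2: tup3(unit,unit,T3) ≐ B,  unit ≐ unit.
Bind B := tup3(unit,unit,T3); substituting into the one remaining equation that mentions B gives: tup3(unit,pair(T1,string),map(A,unit)) ≐ tup3(unit,pair(pair(unit,char),string),map(tup3(tup3(T3,T3,tup3(unit,unit,T3)),tup3(unit,T3,char),map(char,tup3(unit,unit,T3))),unit)).
Delete trivial equation unit ≐ unit.
Decompose tup3/3: S ≐ map(R,S1),  string ≐ string,  char ≐ char.
Bind S := map(R,S1); substituting into the one remaining equation that mentions S gives: map(tup3(pair(tup3(char,R,R),tup3(char,unit,R)),unit,map(char,pair(map(R,S1),char))),map(unit,char)) ≐ map(tup3(S1,unit,U),map(unit,char)).
Delete trivial equation string ≐ string.
Delete trivial equation char ≐ char.
Decompose tup3/3: unit ≐ unit,  pair(T1,string) ≐ pair(pair(unit,char),string),  map(A,unit) ≐ map(tup3(tup3(T3,T3,tup3(unit,unit,T3)),tup3(unit,T3,char),map(char,tup3(unit,unit,T3))),unit).
Delete trivial equation unit ≐ unit.
Decompose pair/2: T1 ≐ pair(unit,char),  string ≐ string.
Bind T1 := pair(unit,char); no other remaining equation mentions T1.
Delete trivial equation string ≐ string.
Decompose map/2: A ≐ tup3(tup3(T3,T3,tup3(unit,unit,T3)),tup3(unit,T3,char),map(char,tup3(unit,unit,T3))),  unit ≐ unit.
Bind A := tup3(tup3(T3,T3,tup3(unit,unit,T3)),tup3(unit,T3,char),map(char,tup3(unit,unit,T3))); no other remaining equation mentions A.
Delete trivial equation unit ≐ unit.
Decompose map/2: tup3(pair(tup3(char,R,R),tup3(char,unit,R)),unit,map(char,pair(map(R,S1),char))) ≐ tup3(S1,unit,U),  map(unit,char) ≐ map(unit,char).
Decompose tup3/3: pair(tup3(char,R,R),tup3(char,unit,R)) ≐ S1,  unit ≐ unit,  map(char,pair(map(R,S1),char)) ≐ U.
Bind S1 := pair(tup3(char,R,R),tup3(char,unit,R)); substituting into the one remaining equation that mentions S1 gives: map(char,pair(map(R,pair(tup3(char,R,R),tup3(char,unit,R))),char)) ≐ U. Substituting into the earlier binding gives S := map(R,pair(tup3(char,R,R),tup3(char,unit,R))).
Delete trivial equation unit ≐ unit.
Bind U := map(char,pair(map(R,pair(tup3(char,R,R),tup3(char,unit,R))),char)); no other remaining equation mentions U.
Delete trivial equation map(unit,char) ≐ map(unit,char).
Bind R := unit; no other remaining equation mentions R. Substituting into the earlier bindings gives S := map(unit,pair(tup3(char,unit,unit),tup3(char,unit,unit))), S1 := pair(tup3(char,unit,unit),tup3(char,unit,unit)), U := map(char,pair(map(unit,pair(tup3(char,unit,unit),tup3(char,unit,unit))),char)).
Decompose pair/2: pair(T3,unit) ≐ pair(map(char,T3),unit),  tup3(T,char,string) ≐ tup3(map(char,char),char,string).
Decompose pair/2: T3 ≐ map(char,T3),  unit ≐ unit.
Occurs check fails: T3 occurs in map(char,T3); the equation T3 ≐ map(char,T3) has no finite solution.

FAIL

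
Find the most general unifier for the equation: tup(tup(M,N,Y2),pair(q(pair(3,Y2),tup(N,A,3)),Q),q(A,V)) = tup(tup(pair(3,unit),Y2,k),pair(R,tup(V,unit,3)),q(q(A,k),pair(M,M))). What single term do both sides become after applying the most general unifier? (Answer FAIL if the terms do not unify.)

Decompose tup/3: tup(M,N,Y2) = tup(pair(3,unit),Y2,k),  pair(q(pair(3,Y2),tup(N,A,3)),Q) = pair(R,tup(V,unit,3)),  q(A,V) = q(q(A,k),pair(M,M)).
Decompose tup/3: M = pair(3,unit),  N = Y2,  Y2 = k.
Bind M := pair(3,unit); substituting into the one remaining equation that mentions M gives: q(A,V) = q(q(A,k),pair(pair(3,unit),pair(3,unit))).
Bind N := Y2; substituting into the one remaining equation that mentions N gives: pair(q(pair(3,Y2),tup(Y2,A,3)),Q) = pair(R,tup(V,unit,3)).
Bind Y2 := k; substituting into the one remaining equation that mentions Y2 gives: pair(q(pair(3,k),tup(k,A,3)),Q) = pair(R,tup(V,unit,3)). Substituting into the earlier binding gives N := k.
Decompose pair/2: q(pair(3,k),tup(k,A,3)) = R,  Q = tup(V,unit,3).
Bind R := q(pair(3,k),tup(k,A,3)); no other remaining equation mentions R.
Bind Q := tup(V,unit,3); no other remaining equation mentions Q.
Decompose q/2: A = q(A,k),  V = pair(pair(3,unit),pair(3,unit)).
Occurs check fails: A occurs in q(A,k); the equation A = q(A,k) has no finite solution.

FAIL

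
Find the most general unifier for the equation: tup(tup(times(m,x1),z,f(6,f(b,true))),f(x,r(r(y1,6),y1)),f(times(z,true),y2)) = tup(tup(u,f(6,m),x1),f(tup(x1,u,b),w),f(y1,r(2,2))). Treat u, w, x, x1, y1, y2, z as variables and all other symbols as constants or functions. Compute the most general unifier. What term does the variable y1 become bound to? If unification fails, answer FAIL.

times(f(6,m),true)

Decompose tup/3: tup(times(m,x1),z,f(6,f(b,true))) = tup(u,f(6,m),x1),  f(x,r(r(y1,6),y1)) = f(tup(x1,u,b),w),  f(times(z,true),y2) = f(y1,r(2,2)).
Decompose tup/3: times(m,x1) = u,  z = f(6,m),  f(6,f(b,true)) = x1.
Bind u := times(m,x1); substituting into the one remaining equation that mentions u gives: f(x,r(r(y1,6),y1)) = f(tup(x1,times(m,x1),b),w).
Bind z := f(6,m); substituting into the one remaining equation that mentions z gives: f(times(f(6,m),true),y2) = f(y1,r(2,2)).
Bind x1 := f(6,f(b,true)); substituting into the one remaining equation that mentions x1 gives: f(x,r(r(y1,6),y1)) = f(tup(f(6,f(b,true)),times(m,f(6,f(b,true))),b),w). Substituting into the earlier binding gives u := times(m,f(6,f(b,true))).
Decompose f/2: x = tup(f(6,f(b,true)),times(m,f(6,f(b,true))),b),  r(r(y1,6),y1) = w.
Bind x := tup(f(6,f(b,true)),times(m,f(6,f(b,true))),b); no other remaining equation mentions x.
Bind w := r(r(y1,6),y1); no other remaining equation mentions w.
Decompose f/2: times(f(6,m),true) = y1,  y2 = r(2,2).
Bind y1 := times(f(6,m),true); no other remaining equation mentions y1. Substituting into the earlier binding gives w := r(r(times(f(6,m),true),6),times(f(6,m),true)).
Bind y2 := r(2,2).
MGU = { u -> times(m,f(6,f(b,true))), z -> f(6,m), x1 -> f(6,f(b,true)), x -> tup(f(6,f(b,true)),times(m,f(6,f(b,true))),b), w -> r(r(times(f(6,m),true),6),times(f(6,m),true)), y1 -> times(f(6,m),true), y2 -> r(2,2) }, so y1 -> times(f(6,m),true).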